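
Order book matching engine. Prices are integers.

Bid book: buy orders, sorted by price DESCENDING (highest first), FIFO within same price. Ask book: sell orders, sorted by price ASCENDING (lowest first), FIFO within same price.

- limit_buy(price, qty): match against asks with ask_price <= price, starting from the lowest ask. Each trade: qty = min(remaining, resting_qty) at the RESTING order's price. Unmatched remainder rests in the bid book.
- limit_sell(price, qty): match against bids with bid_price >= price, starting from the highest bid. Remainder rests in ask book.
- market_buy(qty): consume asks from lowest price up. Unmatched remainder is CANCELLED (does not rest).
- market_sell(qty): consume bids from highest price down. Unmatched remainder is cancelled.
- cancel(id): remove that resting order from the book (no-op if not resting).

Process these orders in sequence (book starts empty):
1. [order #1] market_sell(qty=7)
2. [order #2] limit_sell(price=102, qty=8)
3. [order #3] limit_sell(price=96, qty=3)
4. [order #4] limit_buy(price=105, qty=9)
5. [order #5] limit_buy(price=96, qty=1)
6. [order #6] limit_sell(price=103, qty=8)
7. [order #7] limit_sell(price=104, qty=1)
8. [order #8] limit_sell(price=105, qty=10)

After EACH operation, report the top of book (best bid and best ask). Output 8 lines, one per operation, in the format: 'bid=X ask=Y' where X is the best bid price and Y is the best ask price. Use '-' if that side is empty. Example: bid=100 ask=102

Answer: bid=- ask=-
bid=- ask=102
bid=- ask=96
bid=- ask=102
bid=96 ask=102
bid=96 ask=102
bid=96 ask=102
bid=96 ask=102

Derivation:
After op 1 [order #1] market_sell(qty=7): fills=none; bids=[-] asks=[-]
After op 2 [order #2] limit_sell(price=102, qty=8): fills=none; bids=[-] asks=[#2:8@102]
After op 3 [order #3] limit_sell(price=96, qty=3): fills=none; bids=[-] asks=[#3:3@96 #2:8@102]
After op 4 [order #4] limit_buy(price=105, qty=9): fills=#4x#3:3@96 #4x#2:6@102; bids=[-] asks=[#2:2@102]
After op 5 [order #5] limit_buy(price=96, qty=1): fills=none; bids=[#5:1@96] asks=[#2:2@102]
After op 6 [order #6] limit_sell(price=103, qty=8): fills=none; bids=[#5:1@96] asks=[#2:2@102 #6:8@103]
After op 7 [order #7] limit_sell(price=104, qty=1): fills=none; bids=[#5:1@96] asks=[#2:2@102 #6:8@103 #7:1@104]
After op 8 [order #8] limit_sell(price=105, qty=10): fills=none; bids=[#5:1@96] asks=[#2:2@102 #6:8@103 #7:1@104 #8:10@105]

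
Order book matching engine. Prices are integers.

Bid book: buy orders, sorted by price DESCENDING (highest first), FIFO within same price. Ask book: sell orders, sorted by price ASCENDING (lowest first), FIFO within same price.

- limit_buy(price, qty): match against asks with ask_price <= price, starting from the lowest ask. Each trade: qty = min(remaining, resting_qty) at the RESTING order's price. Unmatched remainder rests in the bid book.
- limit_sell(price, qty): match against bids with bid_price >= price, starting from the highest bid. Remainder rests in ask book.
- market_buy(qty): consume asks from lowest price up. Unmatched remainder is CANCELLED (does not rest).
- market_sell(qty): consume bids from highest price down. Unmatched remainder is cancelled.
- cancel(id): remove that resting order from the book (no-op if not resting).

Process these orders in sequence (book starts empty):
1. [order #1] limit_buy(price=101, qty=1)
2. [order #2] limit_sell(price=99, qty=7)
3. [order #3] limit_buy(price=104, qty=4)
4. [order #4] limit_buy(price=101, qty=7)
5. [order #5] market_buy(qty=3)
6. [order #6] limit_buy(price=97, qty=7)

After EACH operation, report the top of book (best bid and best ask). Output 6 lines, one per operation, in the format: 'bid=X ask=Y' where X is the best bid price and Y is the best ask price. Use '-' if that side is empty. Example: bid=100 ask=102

Answer: bid=101 ask=-
bid=- ask=99
bid=- ask=99
bid=101 ask=-
bid=101 ask=-
bid=101 ask=-

Derivation:
After op 1 [order #1] limit_buy(price=101, qty=1): fills=none; bids=[#1:1@101] asks=[-]
After op 2 [order #2] limit_sell(price=99, qty=7): fills=#1x#2:1@101; bids=[-] asks=[#2:6@99]
After op 3 [order #3] limit_buy(price=104, qty=4): fills=#3x#2:4@99; bids=[-] asks=[#2:2@99]
After op 4 [order #4] limit_buy(price=101, qty=7): fills=#4x#2:2@99; bids=[#4:5@101] asks=[-]
After op 5 [order #5] market_buy(qty=3): fills=none; bids=[#4:5@101] asks=[-]
After op 6 [order #6] limit_buy(price=97, qty=7): fills=none; bids=[#4:5@101 #6:7@97] asks=[-]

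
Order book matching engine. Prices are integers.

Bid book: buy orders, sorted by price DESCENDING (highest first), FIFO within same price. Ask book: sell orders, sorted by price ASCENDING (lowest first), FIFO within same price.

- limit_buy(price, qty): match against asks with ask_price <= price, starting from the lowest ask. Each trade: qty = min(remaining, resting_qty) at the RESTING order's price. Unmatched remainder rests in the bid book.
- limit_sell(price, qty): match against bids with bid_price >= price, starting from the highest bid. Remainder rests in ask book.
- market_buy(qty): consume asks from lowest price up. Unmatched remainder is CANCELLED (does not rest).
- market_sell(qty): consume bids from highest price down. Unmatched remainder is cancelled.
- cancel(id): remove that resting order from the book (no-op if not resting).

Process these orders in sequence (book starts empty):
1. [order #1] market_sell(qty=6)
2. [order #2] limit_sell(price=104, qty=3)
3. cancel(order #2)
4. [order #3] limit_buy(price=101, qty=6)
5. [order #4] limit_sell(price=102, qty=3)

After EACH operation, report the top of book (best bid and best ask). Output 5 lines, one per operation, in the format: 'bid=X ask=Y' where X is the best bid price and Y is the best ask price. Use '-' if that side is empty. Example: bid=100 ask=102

Answer: bid=- ask=-
bid=- ask=104
bid=- ask=-
bid=101 ask=-
bid=101 ask=102

Derivation:
After op 1 [order #1] market_sell(qty=6): fills=none; bids=[-] asks=[-]
After op 2 [order #2] limit_sell(price=104, qty=3): fills=none; bids=[-] asks=[#2:3@104]
After op 3 cancel(order #2): fills=none; bids=[-] asks=[-]
After op 4 [order #3] limit_buy(price=101, qty=6): fills=none; bids=[#3:6@101] asks=[-]
After op 5 [order #4] limit_sell(price=102, qty=3): fills=none; bids=[#3:6@101] asks=[#4:3@102]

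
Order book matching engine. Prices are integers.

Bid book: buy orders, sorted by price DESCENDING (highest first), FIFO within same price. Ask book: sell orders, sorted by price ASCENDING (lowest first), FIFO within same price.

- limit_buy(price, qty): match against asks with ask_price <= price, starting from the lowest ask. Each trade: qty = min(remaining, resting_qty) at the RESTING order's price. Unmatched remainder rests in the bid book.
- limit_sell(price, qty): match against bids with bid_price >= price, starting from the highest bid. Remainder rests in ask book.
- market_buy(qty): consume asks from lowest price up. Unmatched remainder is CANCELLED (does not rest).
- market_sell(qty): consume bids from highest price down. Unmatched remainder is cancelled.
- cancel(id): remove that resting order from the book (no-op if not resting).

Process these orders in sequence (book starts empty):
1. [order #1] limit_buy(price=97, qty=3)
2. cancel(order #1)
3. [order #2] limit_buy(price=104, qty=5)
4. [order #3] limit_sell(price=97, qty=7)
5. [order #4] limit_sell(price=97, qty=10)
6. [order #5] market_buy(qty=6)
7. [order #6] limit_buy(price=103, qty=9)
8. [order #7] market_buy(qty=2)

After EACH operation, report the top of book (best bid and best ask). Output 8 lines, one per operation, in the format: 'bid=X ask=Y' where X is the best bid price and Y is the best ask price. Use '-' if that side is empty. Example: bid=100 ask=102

Answer: bid=97 ask=-
bid=- ask=-
bid=104 ask=-
bid=- ask=97
bid=- ask=97
bid=- ask=97
bid=103 ask=-
bid=103 ask=-

Derivation:
After op 1 [order #1] limit_buy(price=97, qty=3): fills=none; bids=[#1:3@97] asks=[-]
After op 2 cancel(order #1): fills=none; bids=[-] asks=[-]
After op 3 [order #2] limit_buy(price=104, qty=5): fills=none; bids=[#2:5@104] asks=[-]
After op 4 [order #3] limit_sell(price=97, qty=7): fills=#2x#3:5@104; bids=[-] asks=[#3:2@97]
After op 5 [order #4] limit_sell(price=97, qty=10): fills=none; bids=[-] asks=[#3:2@97 #4:10@97]
After op 6 [order #5] market_buy(qty=6): fills=#5x#3:2@97 #5x#4:4@97; bids=[-] asks=[#4:6@97]
After op 7 [order #6] limit_buy(price=103, qty=9): fills=#6x#4:6@97; bids=[#6:3@103] asks=[-]
After op 8 [order #7] market_buy(qty=2): fills=none; bids=[#6:3@103] asks=[-]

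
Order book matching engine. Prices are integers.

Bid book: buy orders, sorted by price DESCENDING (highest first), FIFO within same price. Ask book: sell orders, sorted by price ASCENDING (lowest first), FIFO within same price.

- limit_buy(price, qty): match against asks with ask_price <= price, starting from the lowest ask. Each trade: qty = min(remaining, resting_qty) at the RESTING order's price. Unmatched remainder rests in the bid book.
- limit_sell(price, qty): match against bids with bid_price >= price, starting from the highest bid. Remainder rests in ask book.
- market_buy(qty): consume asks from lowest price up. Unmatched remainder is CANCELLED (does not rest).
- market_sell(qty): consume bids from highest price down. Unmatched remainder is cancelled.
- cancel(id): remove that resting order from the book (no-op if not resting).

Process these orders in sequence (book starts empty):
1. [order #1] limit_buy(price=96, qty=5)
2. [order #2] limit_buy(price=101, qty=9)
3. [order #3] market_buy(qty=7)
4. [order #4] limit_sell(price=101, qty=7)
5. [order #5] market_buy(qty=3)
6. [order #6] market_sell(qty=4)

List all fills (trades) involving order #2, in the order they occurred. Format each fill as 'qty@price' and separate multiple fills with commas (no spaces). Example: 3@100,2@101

Answer: 7@101,2@101

Derivation:
After op 1 [order #1] limit_buy(price=96, qty=5): fills=none; bids=[#1:5@96] asks=[-]
After op 2 [order #2] limit_buy(price=101, qty=9): fills=none; bids=[#2:9@101 #1:5@96] asks=[-]
After op 3 [order #3] market_buy(qty=7): fills=none; bids=[#2:9@101 #1:5@96] asks=[-]
After op 4 [order #4] limit_sell(price=101, qty=7): fills=#2x#4:7@101; bids=[#2:2@101 #1:5@96] asks=[-]
After op 5 [order #5] market_buy(qty=3): fills=none; bids=[#2:2@101 #1:5@96] asks=[-]
After op 6 [order #6] market_sell(qty=4): fills=#2x#6:2@101 #1x#6:2@96; bids=[#1:3@96] asks=[-]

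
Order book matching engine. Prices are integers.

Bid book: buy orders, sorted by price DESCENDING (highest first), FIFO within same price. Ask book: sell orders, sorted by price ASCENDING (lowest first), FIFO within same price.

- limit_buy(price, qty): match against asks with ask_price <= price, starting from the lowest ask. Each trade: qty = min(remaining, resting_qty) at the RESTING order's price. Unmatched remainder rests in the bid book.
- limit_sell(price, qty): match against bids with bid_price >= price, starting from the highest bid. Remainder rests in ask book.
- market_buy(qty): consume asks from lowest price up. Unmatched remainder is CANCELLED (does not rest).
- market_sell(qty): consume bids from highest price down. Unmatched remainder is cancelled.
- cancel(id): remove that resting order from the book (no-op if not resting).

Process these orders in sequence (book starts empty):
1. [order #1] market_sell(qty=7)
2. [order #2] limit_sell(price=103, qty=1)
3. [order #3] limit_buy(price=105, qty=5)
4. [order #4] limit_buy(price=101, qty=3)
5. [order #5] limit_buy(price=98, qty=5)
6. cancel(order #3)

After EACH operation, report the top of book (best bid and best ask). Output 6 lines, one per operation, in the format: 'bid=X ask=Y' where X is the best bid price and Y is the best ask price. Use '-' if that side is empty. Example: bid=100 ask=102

After op 1 [order #1] market_sell(qty=7): fills=none; bids=[-] asks=[-]
After op 2 [order #2] limit_sell(price=103, qty=1): fills=none; bids=[-] asks=[#2:1@103]
After op 3 [order #3] limit_buy(price=105, qty=5): fills=#3x#2:1@103; bids=[#3:4@105] asks=[-]
After op 4 [order #4] limit_buy(price=101, qty=3): fills=none; bids=[#3:4@105 #4:3@101] asks=[-]
After op 5 [order #5] limit_buy(price=98, qty=5): fills=none; bids=[#3:4@105 #4:3@101 #5:5@98] asks=[-]
After op 6 cancel(order #3): fills=none; bids=[#4:3@101 #5:5@98] asks=[-]

Answer: bid=- ask=-
bid=- ask=103
bid=105 ask=-
bid=105 ask=-
bid=105 ask=-
bid=101 ask=-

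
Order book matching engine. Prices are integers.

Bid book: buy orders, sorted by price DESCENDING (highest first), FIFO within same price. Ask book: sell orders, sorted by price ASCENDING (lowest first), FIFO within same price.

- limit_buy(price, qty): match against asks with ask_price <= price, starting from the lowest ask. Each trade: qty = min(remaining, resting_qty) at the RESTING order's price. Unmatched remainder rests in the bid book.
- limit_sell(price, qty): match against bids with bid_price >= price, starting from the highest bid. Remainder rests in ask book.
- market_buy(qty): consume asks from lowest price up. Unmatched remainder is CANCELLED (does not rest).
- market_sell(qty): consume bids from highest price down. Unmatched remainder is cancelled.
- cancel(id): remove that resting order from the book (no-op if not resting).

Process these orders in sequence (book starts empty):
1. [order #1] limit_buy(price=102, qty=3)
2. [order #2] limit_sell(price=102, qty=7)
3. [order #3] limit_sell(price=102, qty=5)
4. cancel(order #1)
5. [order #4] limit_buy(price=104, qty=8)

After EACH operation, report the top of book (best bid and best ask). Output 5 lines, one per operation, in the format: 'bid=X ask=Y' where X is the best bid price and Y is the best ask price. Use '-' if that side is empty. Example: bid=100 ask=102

Answer: bid=102 ask=-
bid=- ask=102
bid=- ask=102
bid=- ask=102
bid=- ask=102

Derivation:
After op 1 [order #1] limit_buy(price=102, qty=3): fills=none; bids=[#1:3@102] asks=[-]
After op 2 [order #2] limit_sell(price=102, qty=7): fills=#1x#2:3@102; bids=[-] asks=[#2:4@102]
After op 3 [order #3] limit_sell(price=102, qty=5): fills=none; bids=[-] asks=[#2:4@102 #3:5@102]
After op 4 cancel(order #1): fills=none; bids=[-] asks=[#2:4@102 #3:5@102]
After op 5 [order #4] limit_buy(price=104, qty=8): fills=#4x#2:4@102 #4x#3:4@102; bids=[-] asks=[#3:1@102]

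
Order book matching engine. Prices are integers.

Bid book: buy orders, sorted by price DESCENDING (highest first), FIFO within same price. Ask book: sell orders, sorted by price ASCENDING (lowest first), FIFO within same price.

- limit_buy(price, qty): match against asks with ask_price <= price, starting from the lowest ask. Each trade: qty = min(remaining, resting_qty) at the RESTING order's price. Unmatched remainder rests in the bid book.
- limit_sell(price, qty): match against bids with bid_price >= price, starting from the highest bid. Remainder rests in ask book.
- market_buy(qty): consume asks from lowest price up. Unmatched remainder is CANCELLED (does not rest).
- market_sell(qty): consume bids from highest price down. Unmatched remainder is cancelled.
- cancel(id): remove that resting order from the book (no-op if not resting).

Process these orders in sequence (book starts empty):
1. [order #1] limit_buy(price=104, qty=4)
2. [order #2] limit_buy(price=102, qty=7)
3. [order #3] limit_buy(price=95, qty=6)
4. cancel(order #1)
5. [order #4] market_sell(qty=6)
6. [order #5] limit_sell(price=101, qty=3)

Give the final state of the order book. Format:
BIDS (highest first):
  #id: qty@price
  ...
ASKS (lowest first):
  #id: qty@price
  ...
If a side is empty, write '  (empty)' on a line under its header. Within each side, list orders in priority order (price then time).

Answer: BIDS (highest first):
  #3: 6@95
ASKS (lowest first):
  #5: 2@101

Derivation:
After op 1 [order #1] limit_buy(price=104, qty=4): fills=none; bids=[#1:4@104] asks=[-]
After op 2 [order #2] limit_buy(price=102, qty=7): fills=none; bids=[#1:4@104 #2:7@102] asks=[-]
After op 3 [order #3] limit_buy(price=95, qty=6): fills=none; bids=[#1:4@104 #2:7@102 #3:6@95] asks=[-]
After op 4 cancel(order #1): fills=none; bids=[#2:7@102 #3:6@95] asks=[-]
After op 5 [order #4] market_sell(qty=6): fills=#2x#4:6@102; bids=[#2:1@102 #3:6@95] asks=[-]
After op 6 [order #5] limit_sell(price=101, qty=3): fills=#2x#5:1@102; bids=[#3:6@95] asks=[#5:2@101]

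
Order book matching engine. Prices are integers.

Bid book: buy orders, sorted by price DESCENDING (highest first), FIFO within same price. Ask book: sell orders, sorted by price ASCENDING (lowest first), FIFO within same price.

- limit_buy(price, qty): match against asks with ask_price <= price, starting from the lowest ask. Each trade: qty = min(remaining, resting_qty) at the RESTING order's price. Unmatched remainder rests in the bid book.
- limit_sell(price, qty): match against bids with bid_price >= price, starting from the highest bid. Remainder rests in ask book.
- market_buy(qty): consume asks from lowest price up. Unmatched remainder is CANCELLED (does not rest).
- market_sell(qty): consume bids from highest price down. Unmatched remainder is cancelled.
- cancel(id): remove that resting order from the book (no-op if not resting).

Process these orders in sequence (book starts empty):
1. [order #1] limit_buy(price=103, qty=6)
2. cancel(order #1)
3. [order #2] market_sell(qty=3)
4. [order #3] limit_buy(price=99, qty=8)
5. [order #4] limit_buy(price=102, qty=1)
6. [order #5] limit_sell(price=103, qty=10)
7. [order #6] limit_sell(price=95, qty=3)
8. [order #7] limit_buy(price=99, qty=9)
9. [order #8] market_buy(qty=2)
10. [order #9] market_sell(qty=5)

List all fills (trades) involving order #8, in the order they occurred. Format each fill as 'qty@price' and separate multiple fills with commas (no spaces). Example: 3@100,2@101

After op 1 [order #1] limit_buy(price=103, qty=6): fills=none; bids=[#1:6@103] asks=[-]
After op 2 cancel(order #1): fills=none; bids=[-] asks=[-]
After op 3 [order #2] market_sell(qty=3): fills=none; bids=[-] asks=[-]
After op 4 [order #3] limit_buy(price=99, qty=8): fills=none; bids=[#3:8@99] asks=[-]
After op 5 [order #4] limit_buy(price=102, qty=1): fills=none; bids=[#4:1@102 #3:8@99] asks=[-]
After op 6 [order #5] limit_sell(price=103, qty=10): fills=none; bids=[#4:1@102 #3:8@99] asks=[#5:10@103]
After op 7 [order #6] limit_sell(price=95, qty=3): fills=#4x#6:1@102 #3x#6:2@99; bids=[#3:6@99] asks=[#5:10@103]
After op 8 [order #7] limit_buy(price=99, qty=9): fills=none; bids=[#3:6@99 #7:9@99] asks=[#5:10@103]
After op 9 [order #8] market_buy(qty=2): fills=#8x#5:2@103; bids=[#3:6@99 #7:9@99] asks=[#5:8@103]
After op 10 [order #9] market_sell(qty=5): fills=#3x#9:5@99; bids=[#3:1@99 #7:9@99] asks=[#5:8@103]

Answer: 2@103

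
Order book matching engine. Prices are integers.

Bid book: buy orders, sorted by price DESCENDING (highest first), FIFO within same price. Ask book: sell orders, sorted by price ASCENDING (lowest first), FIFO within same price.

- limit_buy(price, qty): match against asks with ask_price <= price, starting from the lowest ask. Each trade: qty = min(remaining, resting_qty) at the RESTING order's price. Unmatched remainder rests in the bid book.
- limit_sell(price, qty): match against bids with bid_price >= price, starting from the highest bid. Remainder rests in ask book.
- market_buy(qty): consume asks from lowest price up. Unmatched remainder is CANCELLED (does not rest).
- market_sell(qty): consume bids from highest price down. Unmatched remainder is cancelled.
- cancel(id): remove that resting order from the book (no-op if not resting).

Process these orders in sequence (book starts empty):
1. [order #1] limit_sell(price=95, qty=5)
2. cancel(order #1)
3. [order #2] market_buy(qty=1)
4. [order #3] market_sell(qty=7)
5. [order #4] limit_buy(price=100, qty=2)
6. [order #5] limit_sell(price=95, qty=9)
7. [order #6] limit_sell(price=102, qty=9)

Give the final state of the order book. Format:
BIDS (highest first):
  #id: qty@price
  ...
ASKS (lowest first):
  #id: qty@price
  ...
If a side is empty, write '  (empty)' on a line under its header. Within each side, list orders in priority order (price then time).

Answer: BIDS (highest first):
  (empty)
ASKS (lowest first):
  #5: 7@95
  #6: 9@102

Derivation:
After op 1 [order #1] limit_sell(price=95, qty=5): fills=none; bids=[-] asks=[#1:5@95]
After op 2 cancel(order #1): fills=none; bids=[-] asks=[-]
After op 3 [order #2] market_buy(qty=1): fills=none; bids=[-] asks=[-]
After op 4 [order #3] market_sell(qty=7): fills=none; bids=[-] asks=[-]
After op 5 [order #4] limit_buy(price=100, qty=2): fills=none; bids=[#4:2@100] asks=[-]
After op 6 [order #5] limit_sell(price=95, qty=9): fills=#4x#5:2@100; bids=[-] asks=[#5:7@95]
After op 7 [order #6] limit_sell(price=102, qty=9): fills=none; bids=[-] asks=[#5:7@95 #6:9@102]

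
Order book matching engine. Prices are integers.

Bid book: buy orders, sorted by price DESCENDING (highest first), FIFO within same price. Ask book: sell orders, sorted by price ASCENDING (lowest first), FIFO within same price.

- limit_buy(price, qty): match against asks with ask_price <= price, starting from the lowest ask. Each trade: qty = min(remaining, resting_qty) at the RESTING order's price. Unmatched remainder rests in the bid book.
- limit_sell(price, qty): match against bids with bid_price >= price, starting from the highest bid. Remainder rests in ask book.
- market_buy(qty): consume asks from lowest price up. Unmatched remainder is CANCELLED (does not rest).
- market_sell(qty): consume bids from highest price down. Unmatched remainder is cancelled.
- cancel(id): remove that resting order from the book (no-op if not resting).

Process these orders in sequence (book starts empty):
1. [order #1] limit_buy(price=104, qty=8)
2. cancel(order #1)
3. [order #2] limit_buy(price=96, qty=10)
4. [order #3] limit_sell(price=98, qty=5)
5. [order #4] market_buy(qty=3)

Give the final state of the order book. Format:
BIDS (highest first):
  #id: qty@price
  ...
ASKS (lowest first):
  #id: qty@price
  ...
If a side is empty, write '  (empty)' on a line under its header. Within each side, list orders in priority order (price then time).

After op 1 [order #1] limit_buy(price=104, qty=8): fills=none; bids=[#1:8@104] asks=[-]
After op 2 cancel(order #1): fills=none; bids=[-] asks=[-]
After op 3 [order #2] limit_buy(price=96, qty=10): fills=none; bids=[#2:10@96] asks=[-]
After op 4 [order #3] limit_sell(price=98, qty=5): fills=none; bids=[#2:10@96] asks=[#3:5@98]
After op 5 [order #4] market_buy(qty=3): fills=#4x#3:3@98; bids=[#2:10@96] asks=[#3:2@98]

Answer: BIDS (highest first):
  #2: 10@96
ASKS (lowest first):
  #3: 2@98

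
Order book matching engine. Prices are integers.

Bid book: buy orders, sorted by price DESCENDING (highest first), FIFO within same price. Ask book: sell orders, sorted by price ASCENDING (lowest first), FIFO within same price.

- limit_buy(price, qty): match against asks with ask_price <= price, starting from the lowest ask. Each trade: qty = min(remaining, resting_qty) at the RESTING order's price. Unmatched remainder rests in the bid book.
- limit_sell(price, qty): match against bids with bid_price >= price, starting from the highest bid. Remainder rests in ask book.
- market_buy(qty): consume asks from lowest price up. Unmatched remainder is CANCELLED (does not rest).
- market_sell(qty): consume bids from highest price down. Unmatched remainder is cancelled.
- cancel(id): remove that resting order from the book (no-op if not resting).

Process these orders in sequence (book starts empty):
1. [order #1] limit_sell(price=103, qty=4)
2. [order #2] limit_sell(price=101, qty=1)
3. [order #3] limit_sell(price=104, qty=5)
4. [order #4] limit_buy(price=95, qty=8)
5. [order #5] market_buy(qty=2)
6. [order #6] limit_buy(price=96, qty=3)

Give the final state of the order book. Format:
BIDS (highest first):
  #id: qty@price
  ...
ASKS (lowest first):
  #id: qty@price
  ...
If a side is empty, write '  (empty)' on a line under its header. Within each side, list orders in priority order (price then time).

Answer: BIDS (highest first):
  #6: 3@96
  #4: 8@95
ASKS (lowest first):
  #1: 3@103
  #3: 5@104

Derivation:
After op 1 [order #1] limit_sell(price=103, qty=4): fills=none; bids=[-] asks=[#1:4@103]
After op 2 [order #2] limit_sell(price=101, qty=1): fills=none; bids=[-] asks=[#2:1@101 #1:4@103]
After op 3 [order #3] limit_sell(price=104, qty=5): fills=none; bids=[-] asks=[#2:1@101 #1:4@103 #3:5@104]
After op 4 [order #4] limit_buy(price=95, qty=8): fills=none; bids=[#4:8@95] asks=[#2:1@101 #1:4@103 #3:5@104]
After op 5 [order #5] market_buy(qty=2): fills=#5x#2:1@101 #5x#1:1@103; bids=[#4:8@95] asks=[#1:3@103 #3:5@104]
After op 6 [order #6] limit_buy(price=96, qty=3): fills=none; bids=[#6:3@96 #4:8@95] asks=[#1:3@103 #3:5@104]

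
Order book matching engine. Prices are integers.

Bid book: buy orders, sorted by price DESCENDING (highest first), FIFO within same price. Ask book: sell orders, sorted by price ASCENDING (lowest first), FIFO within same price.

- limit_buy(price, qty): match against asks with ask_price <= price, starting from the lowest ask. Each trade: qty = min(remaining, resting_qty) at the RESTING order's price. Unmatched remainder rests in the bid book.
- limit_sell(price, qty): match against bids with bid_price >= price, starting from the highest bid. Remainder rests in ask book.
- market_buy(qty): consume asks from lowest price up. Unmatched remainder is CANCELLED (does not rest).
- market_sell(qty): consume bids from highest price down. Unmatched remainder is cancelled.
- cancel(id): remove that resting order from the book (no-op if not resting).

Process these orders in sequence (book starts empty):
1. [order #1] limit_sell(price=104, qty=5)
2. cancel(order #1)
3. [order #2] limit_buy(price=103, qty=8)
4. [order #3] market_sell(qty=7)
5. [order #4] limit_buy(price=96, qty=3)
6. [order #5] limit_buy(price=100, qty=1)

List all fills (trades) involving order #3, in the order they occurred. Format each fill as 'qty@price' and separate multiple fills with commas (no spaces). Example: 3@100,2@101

After op 1 [order #1] limit_sell(price=104, qty=5): fills=none; bids=[-] asks=[#1:5@104]
After op 2 cancel(order #1): fills=none; bids=[-] asks=[-]
After op 3 [order #2] limit_buy(price=103, qty=8): fills=none; bids=[#2:8@103] asks=[-]
After op 4 [order #3] market_sell(qty=7): fills=#2x#3:7@103; bids=[#2:1@103] asks=[-]
After op 5 [order #4] limit_buy(price=96, qty=3): fills=none; bids=[#2:1@103 #4:3@96] asks=[-]
After op 6 [order #5] limit_buy(price=100, qty=1): fills=none; bids=[#2:1@103 #5:1@100 #4:3@96] asks=[-]

Answer: 7@103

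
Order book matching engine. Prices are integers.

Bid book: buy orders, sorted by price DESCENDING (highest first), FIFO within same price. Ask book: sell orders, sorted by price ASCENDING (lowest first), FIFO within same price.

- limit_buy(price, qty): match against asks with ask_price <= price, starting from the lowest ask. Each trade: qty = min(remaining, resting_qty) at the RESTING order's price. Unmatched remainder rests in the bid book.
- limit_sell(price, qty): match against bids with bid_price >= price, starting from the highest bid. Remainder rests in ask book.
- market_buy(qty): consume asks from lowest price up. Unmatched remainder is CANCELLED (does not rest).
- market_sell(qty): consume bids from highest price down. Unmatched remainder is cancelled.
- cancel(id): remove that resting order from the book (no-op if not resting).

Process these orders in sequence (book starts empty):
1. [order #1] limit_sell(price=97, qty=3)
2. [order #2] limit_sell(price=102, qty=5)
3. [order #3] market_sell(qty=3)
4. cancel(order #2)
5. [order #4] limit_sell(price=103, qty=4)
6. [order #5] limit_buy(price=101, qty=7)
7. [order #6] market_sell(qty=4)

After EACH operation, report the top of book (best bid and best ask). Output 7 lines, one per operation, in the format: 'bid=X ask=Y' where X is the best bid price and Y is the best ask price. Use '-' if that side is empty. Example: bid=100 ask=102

Answer: bid=- ask=97
bid=- ask=97
bid=- ask=97
bid=- ask=97
bid=- ask=97
bid=101 ask=103
bid=- ask=103

Derivation:
After op 1 [order #1] limit_sell(price=97, qty=3): fills=none; bids=[-] asks=[#1:3@97]
After op 2 [order #2] limit_sell(price=102, qty=5): fills=none; bids=[-] asks=[#1:3@97 #2:5@102]
After op 3 [order #3] market_sell(qty=3): fills=none; bids=[-] asks=[#1:3@97 #2:5@102]
After op 4 cancel(order #2): fills=none; bids=[-] asks=[#1:3@97]
After op 5 [order #4] limit_sell(price=103, qty=4): fills=none; bids=[-] asks=[#1:3@97 #4:4@103]
After op 6 [order #5] limit_buy(price=101, qty=7): fills=#5x#1:3@97; bids=[#5:4@101] asks=[#4:4@103]
After op 7 [order #6] market_sell(qty=4): fills=#5x#6:4@101; bids=[-] asks=[#4:4@103]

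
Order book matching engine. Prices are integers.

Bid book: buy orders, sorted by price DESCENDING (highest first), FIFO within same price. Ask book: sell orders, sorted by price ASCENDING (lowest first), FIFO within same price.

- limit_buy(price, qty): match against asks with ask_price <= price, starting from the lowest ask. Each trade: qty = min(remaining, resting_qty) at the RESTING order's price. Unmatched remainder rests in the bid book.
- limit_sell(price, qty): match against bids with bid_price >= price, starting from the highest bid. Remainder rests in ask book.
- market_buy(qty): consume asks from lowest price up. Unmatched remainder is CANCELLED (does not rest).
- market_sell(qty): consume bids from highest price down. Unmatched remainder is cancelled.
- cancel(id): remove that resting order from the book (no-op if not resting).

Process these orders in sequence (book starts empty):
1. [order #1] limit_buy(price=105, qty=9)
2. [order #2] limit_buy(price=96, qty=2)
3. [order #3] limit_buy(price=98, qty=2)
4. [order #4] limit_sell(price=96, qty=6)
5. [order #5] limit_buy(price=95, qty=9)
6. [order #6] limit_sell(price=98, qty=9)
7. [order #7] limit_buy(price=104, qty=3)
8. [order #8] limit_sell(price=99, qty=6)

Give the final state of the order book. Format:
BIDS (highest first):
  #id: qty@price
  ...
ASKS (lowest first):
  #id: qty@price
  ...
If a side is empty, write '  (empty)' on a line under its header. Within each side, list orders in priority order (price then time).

After op 1 [order #1] limit_buy(price=105, qty=9): fills=none; bids=[#1:9@105] asks=[-]
After op 2 [order #2] limit_buy(price=96, qty=2): fills=none; bids=[#1:9@105 #2:2@96] asks=[-]
After op 3 [order #3] limit_buy(price=98, qty=2): fills=none; bids=[#1:9@105 #3:2@98 #2:2@96] asks=[-]
After op 4 [order #4] limit_sell(price=96, qty=6): fills=#1x#4:6@105; bids=[#1:3@105 #3:2@98 #2:2@96] asks=[-]
After op 5 [order #5] limit_buy(price=95, qty=9): fills=none; bids=[#1:3@105 #3:2@98 #2:2@96 #5:9@95] asks=[-]
After op 6 [order #6] limit_sell(price=98, qty=9): fills=#1x#6:3@105 #3x#6:2@98; bids=[#2:2@96 #5:9@95] asks=[#6:4@98]
After op 7 [order #7] limit_buy(price=104, qty=3): fills=#7x#6:3@98; bids=[#2:2@96 #5:9@95] asks=[#6:1@98]
After op 8 [order #8] limit_sell(price=99, qty=6): fills=none; bids=[#2:2@96 #5:9@95] asks=[#6:1@98 #8:6@99]

Answer: BIDS (highest first):
  #2: 2@96
  #5: 9@95
ASKS (lowest first):
  #6: 1@98
  #8: 6@99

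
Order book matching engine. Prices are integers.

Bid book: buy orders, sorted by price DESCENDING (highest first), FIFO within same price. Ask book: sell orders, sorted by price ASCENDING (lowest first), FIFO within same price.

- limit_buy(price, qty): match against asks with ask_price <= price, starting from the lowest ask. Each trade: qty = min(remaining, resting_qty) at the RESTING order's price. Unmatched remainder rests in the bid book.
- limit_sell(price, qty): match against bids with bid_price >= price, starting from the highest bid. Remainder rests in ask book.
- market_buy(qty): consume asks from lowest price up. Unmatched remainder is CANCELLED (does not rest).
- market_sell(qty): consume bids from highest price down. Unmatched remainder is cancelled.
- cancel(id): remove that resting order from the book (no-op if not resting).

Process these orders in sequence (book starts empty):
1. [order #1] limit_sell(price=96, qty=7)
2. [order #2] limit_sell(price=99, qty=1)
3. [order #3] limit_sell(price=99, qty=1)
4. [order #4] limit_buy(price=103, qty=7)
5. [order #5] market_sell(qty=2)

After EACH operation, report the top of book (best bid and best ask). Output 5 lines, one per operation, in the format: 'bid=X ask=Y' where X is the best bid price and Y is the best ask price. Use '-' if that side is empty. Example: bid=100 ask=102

After op 1 [order #1] limit_sell(price=96, qty=7): fills=none; bids=[-] asks=[#1:7@96]
After op 2 [order #2] limit_sell(price=99, qty=1): fills=none; bids=[-] asks=[#1:7@96 #2:1@99]
After op 3 [order #3] limit_sell(price=99, qty=1): fills=none; bids=[-] asks=[#1:7@96 #2:1@99 #3:1@99]
After op 4 [order #4] limit_buy(price=103, qty=7): fills=#4x#1:7@96; bids=[-] asks=[#2:1@99 #3:1@99]
After op 5 [order #5] market_sell(qty=2): fills=none; bids=[-] asks=[#2:1@99 #3:1@99]

Answer: bid=- ask=96
bid=- ask=96
bid=- ask=96
bid=- ask=99
bid=- ask=99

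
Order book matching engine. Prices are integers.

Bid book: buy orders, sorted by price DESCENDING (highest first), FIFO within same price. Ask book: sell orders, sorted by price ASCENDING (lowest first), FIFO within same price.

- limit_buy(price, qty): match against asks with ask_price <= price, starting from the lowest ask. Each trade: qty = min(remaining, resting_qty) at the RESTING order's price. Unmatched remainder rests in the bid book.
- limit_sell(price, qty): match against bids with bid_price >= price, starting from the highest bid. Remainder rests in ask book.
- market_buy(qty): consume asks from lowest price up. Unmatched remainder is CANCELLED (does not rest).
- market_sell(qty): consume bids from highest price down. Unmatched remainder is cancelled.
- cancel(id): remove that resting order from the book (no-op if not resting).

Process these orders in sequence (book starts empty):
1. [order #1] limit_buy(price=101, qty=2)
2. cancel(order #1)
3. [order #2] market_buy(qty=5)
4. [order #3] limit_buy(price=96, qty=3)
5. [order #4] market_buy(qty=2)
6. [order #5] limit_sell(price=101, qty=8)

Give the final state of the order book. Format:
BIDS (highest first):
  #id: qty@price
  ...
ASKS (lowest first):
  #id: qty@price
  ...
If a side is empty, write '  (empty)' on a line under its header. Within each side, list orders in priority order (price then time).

After op 1 [order #1] limit_buy(price=101, qty=2): fills=none; bids=[#1:2@101] asks=[-]
After op 2 cancel(order #1): fills=none; bids=[-] asks=[-]
After op 3 [order #2] market_buy(qty=5): fills=none; bids=[-] asks=[-]
After op 4 [order #3] limit_buy(price=96, qty=3): fills=none; bids=[#3:3@96] asks=[-]
After op 5 [order #4] market_buy(qty=2): fills=none; bids=[#3:3@96] asks=[-]
After op 6 [order #5] limit_sell(price=101, qty=8): fills=none; bids=[#3:3@96] asks=[#5:8@101]

Answer: BIDS (highest first):
  #3: 3@96
ASKS (lowest first):
  #5: 8@101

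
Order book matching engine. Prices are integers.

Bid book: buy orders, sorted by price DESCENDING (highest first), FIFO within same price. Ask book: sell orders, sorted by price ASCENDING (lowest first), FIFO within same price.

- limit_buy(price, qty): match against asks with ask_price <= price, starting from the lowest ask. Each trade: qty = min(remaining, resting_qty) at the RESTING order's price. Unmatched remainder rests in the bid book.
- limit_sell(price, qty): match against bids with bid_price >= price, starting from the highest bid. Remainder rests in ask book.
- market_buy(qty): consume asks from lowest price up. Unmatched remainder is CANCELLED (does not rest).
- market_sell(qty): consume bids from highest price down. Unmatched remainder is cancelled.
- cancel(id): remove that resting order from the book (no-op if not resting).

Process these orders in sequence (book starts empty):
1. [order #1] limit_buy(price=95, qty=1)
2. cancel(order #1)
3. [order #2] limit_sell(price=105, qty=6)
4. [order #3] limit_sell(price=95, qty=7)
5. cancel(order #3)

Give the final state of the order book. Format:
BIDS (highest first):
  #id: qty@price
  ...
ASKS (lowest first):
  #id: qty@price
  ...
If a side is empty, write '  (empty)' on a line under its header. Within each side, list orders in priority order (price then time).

Answer: BIDS (highest first):
  (empty)
ASKS (lowest first):
  #2: 6@105

Derivation:
After op 1 [order #1] limit_buy(price=95, qty=1): fills=none; bids=[#1:1@95] asks=[-]
After op 2 cancel(order #1): fills=none; bids=[-] asks=[-]
After op 3 [order #2] limit_sell(price=105, qty=6): fills=none; bids=[-] asks=[#2:6@105]
After op 4 [order #3] limit_sell(price=95, qty=7): fills=none; bids=[-] asks=[#3:7@95 #2:6@105]
After op 5 cancel(order #3): fills=none; bids=[-] asks=[#2:6@105]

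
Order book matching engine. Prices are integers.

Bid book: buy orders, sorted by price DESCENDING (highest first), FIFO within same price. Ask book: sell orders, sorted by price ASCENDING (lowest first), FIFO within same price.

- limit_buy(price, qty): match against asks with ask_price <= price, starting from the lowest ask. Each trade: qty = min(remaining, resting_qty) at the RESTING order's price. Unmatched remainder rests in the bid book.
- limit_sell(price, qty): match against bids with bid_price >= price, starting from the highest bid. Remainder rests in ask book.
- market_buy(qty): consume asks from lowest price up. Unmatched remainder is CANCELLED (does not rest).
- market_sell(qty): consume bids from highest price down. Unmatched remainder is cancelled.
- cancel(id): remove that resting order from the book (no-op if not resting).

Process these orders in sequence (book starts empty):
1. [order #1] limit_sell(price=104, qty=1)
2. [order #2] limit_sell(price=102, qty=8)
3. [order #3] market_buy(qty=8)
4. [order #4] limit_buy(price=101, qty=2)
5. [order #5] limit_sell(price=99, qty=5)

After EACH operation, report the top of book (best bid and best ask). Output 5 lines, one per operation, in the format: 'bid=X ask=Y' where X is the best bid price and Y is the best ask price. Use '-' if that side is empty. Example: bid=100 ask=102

After op 1 [order #1] limit_sell(price=104, qty=1): fills=none; bids=[-] asks=[#1:1@104]
After op 2 [order #2] limit_sell(price=102, qty=8): fills=none; bids=[-] asks=[#2:8@102 #1:1@104]
After op 3 [order #3] market_buy(qty=8): fills=#3x#2:8@102; bids=[-] asks=[#1:1@104]
After op 4 [order #4] limit_buy(price=101, qty=2): fills=none; bids=[#4:2@101] asks=[#1:1@104]
After op 5 [order #5] limit_sell(price=99, qty=5): fills=#4x#5:2@101; bids=[-] asks=[#5:3@99 #1:1@104]

Answer: bid=- ask=104
bid=- ask=102
bid=- ask=104
bid=101 ask=104
bid=- ask=99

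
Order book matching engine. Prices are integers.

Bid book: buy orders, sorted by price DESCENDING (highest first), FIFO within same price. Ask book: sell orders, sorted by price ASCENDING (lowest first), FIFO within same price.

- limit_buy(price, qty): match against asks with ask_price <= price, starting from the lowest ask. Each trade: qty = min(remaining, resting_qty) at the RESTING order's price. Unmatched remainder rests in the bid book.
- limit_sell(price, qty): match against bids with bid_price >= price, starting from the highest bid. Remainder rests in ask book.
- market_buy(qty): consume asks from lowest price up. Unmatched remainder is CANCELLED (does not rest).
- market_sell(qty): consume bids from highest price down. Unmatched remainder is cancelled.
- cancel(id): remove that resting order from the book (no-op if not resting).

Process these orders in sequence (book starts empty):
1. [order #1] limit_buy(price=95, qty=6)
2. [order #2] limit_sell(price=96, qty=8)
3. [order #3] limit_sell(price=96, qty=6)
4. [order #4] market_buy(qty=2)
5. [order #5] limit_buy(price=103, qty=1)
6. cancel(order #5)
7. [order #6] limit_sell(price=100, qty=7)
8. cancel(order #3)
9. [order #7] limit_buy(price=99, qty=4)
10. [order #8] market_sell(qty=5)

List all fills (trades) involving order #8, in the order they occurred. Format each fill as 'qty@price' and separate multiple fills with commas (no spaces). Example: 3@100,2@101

After op 1 [order #1] limit_buy(price=95, qty=6): fills=none; bids=[#1:6@95] asks=[-]
After op 2 [order #2] limit_sell(price=96, qty=8): fills=none; bids=[#1:6@95] asks=[#2:8@96]
After op 3 [order #3] limit_sell(price=96, qty=6): fills=none; bids=[#1:6@95] asks=[#2:8@96 #3:6@96]
After op 4 [order #4] market_buy(qty=2): fills=#4x#2:2@96; bids=[#1:6@95] asks=[#2:6@96 #3:6@96]
After op 5 [order #5] limit_buy(price=103, qty=1): fills=#5x#2:1@96; bids=[#1:6@95] asks=[#2:5@96 #3:6@96]
After op 6 cancel(order #5): fills=none; bids=[#1:6@95] asks=[#2:5@96 #3:6@96]
After op 7 [order #6] limit_sell(price=100, qty=7): fills=none; bids=[#1:6@95] asks=[#2:5@96 #3:6@96 #6:7@100]
After op 8 cancel(order #3): fills=none; bids=[#1:6@95] asks=[#2:5@96 #6:7@100]
After op 9 [order #7] limit_buy(price=99, qty=4): fills=#7x#2:4@96; bids=[#1:6@95] asks=[#2:1@96 #6:7@100]
After op 10 [order #8] market_sell(qty=5): fills=#1x#8:5@95; bids=[#1:1@95] asks=[#2:1@96 #6:7@100]

Answer: 5@95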